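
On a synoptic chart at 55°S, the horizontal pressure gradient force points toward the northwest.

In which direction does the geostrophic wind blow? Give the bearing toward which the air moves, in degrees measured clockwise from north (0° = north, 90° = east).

The pressure-gradient force points toward the northwest (bearing 315°).
Geostrophic balance: in the Southern Hemisphere the Coriolis force deflects motion to the left, so the geostrophic wind blows 90° to the left of the pressure-gradient force (low pressure on the right).
Rotating 315° by 90° counterclockwise gives 225° — the wind blows toward the southwest.

225°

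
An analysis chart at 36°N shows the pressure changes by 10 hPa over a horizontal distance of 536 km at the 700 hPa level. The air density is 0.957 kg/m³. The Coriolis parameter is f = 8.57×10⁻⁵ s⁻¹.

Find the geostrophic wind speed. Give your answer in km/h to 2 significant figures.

Pressure gradient: |∂P/∂n| = 1000 Pa / 536000 m = 1.87×10⁻³ Pa/m
Geostrophic balance (pressure-gradient force = Coriolis force):
V_g = (1/(fρ)) |∂P/∂n| = 1.87×10⁻³ / (8.57×10⁻⁵ × 0.957) = 22.7 m/s
Converting: 22.7 m/s × 3.6 = 82 km/h

82 km/h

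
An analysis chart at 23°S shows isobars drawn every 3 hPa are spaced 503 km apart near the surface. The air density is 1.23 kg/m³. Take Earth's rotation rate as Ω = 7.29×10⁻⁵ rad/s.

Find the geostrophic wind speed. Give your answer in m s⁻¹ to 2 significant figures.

8.5 m s⁻¹

Coriolis parameter at 23°S:
f = 2Ω sin φ = 2 × 7.29×10⁻⁵ × sin 23° = 5.70×10⁻⁵ s⁻¹
Pressure gradient: |∂P/∂n| = 300 Pa / 503000 m = 5.96×10⁻⁴ Pa/m
Geostrophic balance (pressure-gradient force = Coriolis force):
V_g = (1/(fρ)) |∂P/∂n| = 5.96×10⁻⁴ / (5.70×10⁻⁵ × 1.23) = 8.51 m/s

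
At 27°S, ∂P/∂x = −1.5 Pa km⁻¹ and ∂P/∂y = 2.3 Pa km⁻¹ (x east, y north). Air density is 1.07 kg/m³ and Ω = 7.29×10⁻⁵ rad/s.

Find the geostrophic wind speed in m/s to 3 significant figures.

38.8 m/s

Coriolis parameter at 27°S:
f = 2Ω sin φ = 2 × 7.29×10⁻⁵ × sin 27° = 6.62×10⁻⁵ s⁻¹
In the Southern Hemisphere f is negative: f = −6.62×10⁻⁵ s⁻¹.
Component geostrophic relations (x east, y north):
u_g = −(1/(fρ)) ∂P/∂y,  v_g = (1/(fρ)) ∂P/∂x
u_g = −(2.3×10⁻³)/(−6.62×10⁻⁵ × 1.07) = 32.5 m/s;  v_g = (−1.5×10⁻³)/(−6.62×10⁻⁵ × 1.07) = 21.2 m/s
|V_g| = √(u_g² + v_g²) = 38.8 m/s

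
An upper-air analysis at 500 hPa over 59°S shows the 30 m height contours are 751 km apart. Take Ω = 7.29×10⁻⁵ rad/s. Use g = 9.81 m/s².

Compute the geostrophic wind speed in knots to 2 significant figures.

6.1 knots

Coriolis parameter at 59°S:
f = 2Ω sin φ = 2 × 7.29×10⁻⁵ × sin 59° = 1.25×10⁻⁴ s⁻¹
Height gradient: |∂Z/∂n| = 30 m / 751000 m = 3.99×10⁻⁵
On a pressure surface, geostrophic balance gives V_g = (g/f)|∂Z/∂n|:
V_g = 9.81 × 3.99×10⁻⁵ / 1.25×10⁻⁴ = 3.14 m/s
Converting: 3.14 m/s × 1.944 = 6.1 knots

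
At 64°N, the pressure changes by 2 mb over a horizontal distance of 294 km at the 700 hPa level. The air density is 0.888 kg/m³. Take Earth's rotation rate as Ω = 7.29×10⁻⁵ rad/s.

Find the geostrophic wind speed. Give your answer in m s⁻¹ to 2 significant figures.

Coriolis parameter at 64°N:
f = 2Ω sin φ = 2 × 7.29×10⁻⁵ × sin 64° = 1.31×10⁻⁴ s⁻¹
Pressure gradient: |∂P/∂n| = 200 Pa / 294000 m = 6.80×10⁻⁴ Pa/m
Geostrophic balance (pressure-gradient force = Coriolis force):
V_g = (1/(fρ)) |∂P/∂n| = 6.80×10⁻⁴ / (1.31×10⁻⁴ × 0.888) = 5.85 m/s

5.8 m s⁻¹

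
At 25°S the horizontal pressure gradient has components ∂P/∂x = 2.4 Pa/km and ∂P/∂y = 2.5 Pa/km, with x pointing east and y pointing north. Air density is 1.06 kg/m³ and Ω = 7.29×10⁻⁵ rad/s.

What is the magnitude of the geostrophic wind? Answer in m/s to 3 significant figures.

Coriolis parameter at 25°S:
f = 2Ω sin φ = 2 × 7.29×10⁻⁵ × sin 25° = 6.16×10⁻⁵ s⁻¹
In the Southern Hemisphere f is negative: f = −6.16×10⁻⁵ s⁻¹.
Component geostrophic relations (x east, y north):
u_g = −(1/(fρ)) ∂P/∂y,  v_g = (1/(fρ)) ∂P/∂x
u_g = −(2.5×10⁻³)/(−6.16×10⁻⁵ × 1.06) = 38.3 m/s;  v_g = (2.4×10⁻³)/(−6.16×10⁻⁵ × 1.06) = −36.7 m/s
|V_g| = √(u_g² + v_g²) = 53.1 m/s

53.1 m/s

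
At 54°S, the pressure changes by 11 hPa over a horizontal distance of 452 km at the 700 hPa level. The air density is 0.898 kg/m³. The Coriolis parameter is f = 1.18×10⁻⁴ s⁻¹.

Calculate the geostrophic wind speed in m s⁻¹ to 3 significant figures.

23.0 m s⁻¹

Pressure gradient: |∂P/∂n| = 1100 Pa / 452000 m = 2.43×10⁻³ Pa/m
Geostrophic balance (pressure-gradient force = Coriolis force):
V_g = (1/(fρ)) |∂P/∂n| = 2.43×10⁻³ / (1.18×10⁻⁴ × 0.898) = 23.0 m/s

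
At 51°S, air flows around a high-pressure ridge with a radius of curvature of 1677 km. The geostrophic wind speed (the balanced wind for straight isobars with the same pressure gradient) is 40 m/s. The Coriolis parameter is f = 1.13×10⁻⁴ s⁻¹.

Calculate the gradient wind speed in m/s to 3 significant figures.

57.4 m/s

Around a high, pressure-gradient force acts outward with centrifugal, so Coriolis balances both:
fV = (1/ρ)|∂P/∂n| + V²/R  →  V² − fR·V + fR·V_g = 0
With fR = 1.13×10⁻⁴ × 1677×10³ m = 190 m/s:
V = [fR − √((fR)² − 4 fR V_g)]/2 = [190 − √(190² − 4×190×40)]/2 = 57.4 m/s
Supergeostrophic (V > V_g = 40 m/s), as expected around a high.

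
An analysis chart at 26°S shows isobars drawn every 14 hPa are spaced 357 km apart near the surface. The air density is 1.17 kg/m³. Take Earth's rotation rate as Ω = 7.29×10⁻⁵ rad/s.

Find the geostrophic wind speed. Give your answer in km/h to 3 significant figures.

Coriolis parameter at 26°S:
f = 2Ω sin φ = 2 × 7.29×10⁻⁵ × sin 26° = 6.39×10⁻⁵ s⁻¹
Pressure gradient: |∂P/∂n| = 1400 Pa / 357000 m = 3.92×10⁻³ Pa/m
Geostrophic balance (pressure-gradient force = Coriolis force):
V_g = (1/(fρ)) |∂P/∂n| = 3.92×10⁻³ / (6.39×10⁻⁵ × 1.17) = 52.4 m/s
Converting: 52.4 m/s × 3.6 = 189 km/h

189 km/h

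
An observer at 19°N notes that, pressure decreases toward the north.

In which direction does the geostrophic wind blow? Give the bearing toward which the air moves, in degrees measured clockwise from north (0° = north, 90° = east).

The pressure-gradient force points toward the north (bearing 000°).
Geostrophic balance: in the Northern Hemisphere the Coriolis force deflects motion to the right, so the geostrophic wind blows 90° to the right of the pressure-gradient force (low pressure on the left).
Rotating 000° by 90° clockwise gives 090° — the wind blows toward the east.

090°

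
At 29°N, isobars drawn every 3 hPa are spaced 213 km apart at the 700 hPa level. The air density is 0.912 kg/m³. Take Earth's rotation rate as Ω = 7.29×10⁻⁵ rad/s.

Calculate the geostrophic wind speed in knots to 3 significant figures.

Coriolis parameter at 29°N:
f = 2Ω sin φ = 2 × 7.29×10⁻⁵ × sin 29° = 7.07×10⁻⁵ s⁻¹
Pressure gradient: |∂P/∂n| = 300 Pa / 213000 m = 1.41×10⁻³ Pa/m
Geostrophic balance (pressure-gradient force = Coriolis force):
V_g = (1/(fρ)) |∂P/∂n| = 1.41×10⁻³ / (7.07×10⁻⁵ × 0.912) = 21.8 m/s
Converting: 21.8 m/s × 1.944 = 42.5 knots

42.5 knots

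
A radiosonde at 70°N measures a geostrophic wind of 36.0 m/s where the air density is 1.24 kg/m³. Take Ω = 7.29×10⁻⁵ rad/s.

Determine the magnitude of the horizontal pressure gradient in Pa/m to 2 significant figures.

6.1×10⁻³ Pa/m

Coriolis parameter at 70°N:
f = 2Ω sin φ = 2 × 7.29×10⁻⁵ × sin 70° = 1.37×10⁻⁴ s⁻¹
Geostrophic balance rearranged: |∂P/∂n| = f ρ V_g
|∂P/∂n| = 1.37×10⁻⁴ × 1.24 × 36.0 = 6.12×10⁻³ Pa/m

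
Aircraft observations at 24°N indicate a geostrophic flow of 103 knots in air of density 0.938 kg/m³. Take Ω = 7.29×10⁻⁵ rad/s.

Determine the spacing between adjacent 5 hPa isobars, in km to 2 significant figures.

170 km

Coriolis parameter at 24°N:
f = 2Ω sin φ = 2 × 7.29×10⁻⁵ × sin 24° = 5.93×10⁻⁵ s⁻¹
Wind speed in SI: 103 knots = 53.0 m/s
Geostrophic balance rearranged: |∂P/∂n| = f ρ V_g
|∂P/∂n| = 5.93×10⁻⁵ × 0.938 × 53.0 = 2.95×10⁻³ Pa/m
Isobar spacing: Δn = ΔP/|∂P/∂n| = 500 Pa / 2.95×10⁻³ Pa/m = 169637 m ≈ 170 km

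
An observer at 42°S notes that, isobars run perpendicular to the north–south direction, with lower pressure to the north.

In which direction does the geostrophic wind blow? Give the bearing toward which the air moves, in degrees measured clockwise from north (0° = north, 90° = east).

The pressure-gradient force points toward the north (bearing 000°).
Geostrophic balance: in the Southern Hemisphere the Coriolis force deflects motion to the left, so the geostrophic wind blows 90° to the left of the pressure-gradient force (low pressure on the right).
Rotating 000° by 90° counterclockwise gives 270° — the wind blows toward the west.

270°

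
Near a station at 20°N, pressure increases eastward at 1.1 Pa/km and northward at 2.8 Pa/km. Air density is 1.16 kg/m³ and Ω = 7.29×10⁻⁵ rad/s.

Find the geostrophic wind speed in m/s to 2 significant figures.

52 m/s

Coriolis parameter at 20°N:
f = 2Ω sin φ = 2 × 7.29×10⁻⁵ × sin 20° = 4.99×10⁻⁵ s⁻¹
Component geostrophic relations (x east, y north):
u_g = −(1/(fρ)) ∂P/∂y,  v_g = (1/(fρ)) ∂P/∂x
u_g = −(2.8×10⁻³)/(4.99×10⁻⁵ × 1.16) = −48.4 m/s;  v_g = (1.1×10⁻³)/(4.99×10⁻⁵ × 1.16) = 19.0 m/s
|V_g| = √(u_g² + v_g²) = 52.0 m/s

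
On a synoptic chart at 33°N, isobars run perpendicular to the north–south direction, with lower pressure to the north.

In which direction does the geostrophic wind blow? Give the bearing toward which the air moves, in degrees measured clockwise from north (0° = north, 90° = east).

090°

The pressure-gradient force points toward the north (bearing 000°).
Geostrophic balance: in the Northern Hemisphere the Coriolis force deflects motion to the right, so the geostrophic wind blows 90° to the right of the pressure-gradient force (low pressure on the left).
Rotating 000° by 90° clockwise gives 090° — the wind blows toward the east.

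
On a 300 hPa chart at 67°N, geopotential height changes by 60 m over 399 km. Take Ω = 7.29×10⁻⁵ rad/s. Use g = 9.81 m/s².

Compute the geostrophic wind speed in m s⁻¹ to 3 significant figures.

Coriolis parameter at 67°N:
f = 2Ω sin φ = 2 × 7.29×10⁻⁵ × sin 67° = 1.34×10⁻⁴ s⁻¹
Height gradient: |∂Z/∂n| = 60 m / 399000 m = 1.50×10⁻⁴
On a pressure surface, geostrophic balance gives V_g = (g/f)|∂Z/∂n|:
V_g = 9.81 × 1.50×10⁻⁴ / 1.34×10⁻⁴ = 11.0 m/s

11.0 m s⁻¹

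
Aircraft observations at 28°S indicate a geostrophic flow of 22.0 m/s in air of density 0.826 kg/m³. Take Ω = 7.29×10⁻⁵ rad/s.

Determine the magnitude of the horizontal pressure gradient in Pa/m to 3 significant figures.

1.24×10⁻³ Pa/m

Coriolis parameter at 28°S:
f = 2Ω sin φ = 2 × 7.29×10⁻⁵ × sin 28° = 6.84×10⁻⁵ s⁻¹
Geostrophic balance rearranged: |∂P/∂n| = f ρ V_g
|∂P/∂n| = 6.84×10⁻⁵ × 0.826 × 22.0 = 1.24×10⁻³ Pa/m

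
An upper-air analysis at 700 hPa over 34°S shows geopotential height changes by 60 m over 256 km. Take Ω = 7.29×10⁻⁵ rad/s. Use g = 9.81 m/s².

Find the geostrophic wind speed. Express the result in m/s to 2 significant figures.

28 m/s

Coriolis parameter at 34°S:
f = 2Ω sin φ = 2 × 7.29×10⁻⁵ × sin 34° = 8.15×10⁻⁵ s⁻¹
Height gradient: |∂Z/∂n| = 60 m / 256000 m = 2.34×10⁻⁴
On a pressure surface, geostrophic balance gives V_g = (g/f)|∂Z/∂n|:
V_g = 9.81 × 2.34×10⁻⁴ / 8.15×10⁻⁵ = 28.2 m/s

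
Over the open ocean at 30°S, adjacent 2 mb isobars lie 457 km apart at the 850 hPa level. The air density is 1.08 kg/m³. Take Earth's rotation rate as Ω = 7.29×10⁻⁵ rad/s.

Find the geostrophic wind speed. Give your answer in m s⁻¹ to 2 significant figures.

Coriolis parameter at 30°S:
f = 2Ω sin φ = 2 × 7.29×10⁻⁵ × sin 30° = 7.29×10⁻⁵ s⁻¹
Pressure gradient: |∂P/∂n| = 200 Pa / 457000 m = 4.38×10⁻⁴ Pa/m
Geostrophic balance (pressure-gradient force = Coriolis force):
V_g = (1/(fρ)) |∂P/∂n| = 4.38×10⁻⁴ / (7.29×10⁻⁵ × 1.08) = 5.56 m/s

5.6 m s⁻¹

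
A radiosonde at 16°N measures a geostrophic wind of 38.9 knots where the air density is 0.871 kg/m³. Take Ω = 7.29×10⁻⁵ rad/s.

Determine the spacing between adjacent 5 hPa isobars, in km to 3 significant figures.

714 km

Coriolis parameter at 16°N:
f = 2Ω sin φ = 2 × 7.29×10⁻⁵ × sin 16° = 4.02×10⁻⁵ s⁻¹
Wind speed in SI: 38.9 knots = 20.0 m/s
Geostrophic balance rearranged: |∂P/∂n| = f ρ V_g
|∂P/∂n| = 4.02×10⁻⁵ × 0.871 × 20.0 = 7.00×10⁻⁴ Pa/m
Isobar spacing: Δn = ΔP/|∂P/∂n| = 500 Pa / 7.00×10⁻⁴ Pa/m = 713787 m ≈ 714 km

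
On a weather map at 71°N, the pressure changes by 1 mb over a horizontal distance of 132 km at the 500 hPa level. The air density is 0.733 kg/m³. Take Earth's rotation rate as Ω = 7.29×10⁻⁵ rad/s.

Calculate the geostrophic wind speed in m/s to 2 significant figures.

7.5 m/s

Coriolis parameter at 71°N:
f = 2Ω sin φ = 2 × 7.29×10⁻⁵ × sin 71° = 1.38×10⁻⁴ s⁻¹
Pressure gradient: |∂P/∂n| = 100 Pa / 132000 m = 7.58×10⁻⁴ Pa/m
Geostrophic balance (pressure-gradient force = Coriolis force):
V_g = (1/(fρ)) |∂P/∂n| = 7.58×10⁻⁴ / (1.38×10⁻⁴ × 0.733) = 7.50 m/s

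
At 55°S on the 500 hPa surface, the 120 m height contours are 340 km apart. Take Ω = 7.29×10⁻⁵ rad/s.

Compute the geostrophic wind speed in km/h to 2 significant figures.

Coriolis parameter at 55°S:
f = 2Ω sin φ = 2 × 7.29×10⁻⁵ × sin 55° = 1.19×10⁻⁴ s⁻¹
Height gradient: |∂Z/∂n| = 120 m / 340000 m = 3.53×10⁻⁴
On a pressure surface, geostrophic balance gives V_g = (g/f)|∂Z/∂n|:
V_g = 9.81 × 3.53×10⁻⁴ / 1.19×10⁻⁴ = 29.0 m/s
Converting: 29.0 m/s × 3.6 = 100 km/h

100 km/h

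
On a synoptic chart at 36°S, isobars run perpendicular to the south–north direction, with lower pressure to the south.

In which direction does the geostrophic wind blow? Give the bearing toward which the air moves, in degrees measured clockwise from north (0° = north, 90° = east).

090°

The pressure-gradient force points toward the south (bearing 180°).
Geostrophic balance: in the Southern Hemisphere the Coriolis force deflects motion to the left, so the geostrophic wind blows 90° to the left of the pressure-gradient force (low pressure on the right).
Rotating 180° by 90° counterclockwise gives 090° — the wind blows toward the east.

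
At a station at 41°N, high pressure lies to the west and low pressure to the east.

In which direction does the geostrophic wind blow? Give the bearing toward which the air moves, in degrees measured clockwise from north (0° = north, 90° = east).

180°

The pressure-gradient force points toward the east (bearing 090°).
Geostrophic balance: in the Northern Hemisphere the Coriolis force deflects motion to the right, so the geostrophic wind blows 90° to the right of the pressure-gradient force (low pressure on the left).
Rotating 090° by 90° clockwise gives 180° — the wind blows toward the south.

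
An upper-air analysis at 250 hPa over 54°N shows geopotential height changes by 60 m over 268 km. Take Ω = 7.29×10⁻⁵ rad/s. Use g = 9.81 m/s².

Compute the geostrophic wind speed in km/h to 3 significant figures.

Coriolis parameter at 54°N:
f = 2Ω sin φ = 2 × 7.29×10⁻⁵ × sin 54° = 1.18×10⁻⁴ s⁻¹
Height gradient: |∂Z/∂n| = 60 m / 268000 m = 2.24×10⁻⁴
On a pressure surface, geostrophic balance gives V_g = (g/f)|∂Z/∂n|:
V_g = 9.81 × 2.24×10⁻⁴ / 1.18×10⁻⁴ = 18.6 m/s
Converting: 18.6 m/s × 3.6 = 67.0 km/h

67.0 km/h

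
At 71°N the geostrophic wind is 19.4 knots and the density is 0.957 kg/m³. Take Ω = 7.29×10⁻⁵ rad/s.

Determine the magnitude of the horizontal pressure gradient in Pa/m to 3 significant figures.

Coriolis parameter at 71°N:
f = 2Ω sin φ = 2 × 7.29×10⁻⁵ × sin 71° = 1.38×10⁻⁴ s⁻¹
Wind speed in SI: 19.4 knots = 9.98 m/s
Geostrophic balance rearranged: |∂P/∂n| = f ρ V_g
|∂P/∂n| = 1.38×10⁻⁴ × 0.957 × 9.98 = 1.32×10⁻³ Pa/m

1.32×10⁻³ Pa/m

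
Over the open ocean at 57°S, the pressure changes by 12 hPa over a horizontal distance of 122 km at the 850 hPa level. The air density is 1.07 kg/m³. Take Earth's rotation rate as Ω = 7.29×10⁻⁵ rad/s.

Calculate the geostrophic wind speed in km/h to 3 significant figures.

Coriolis parameter at 57°S:
f = 2Ω sin φ = 2 × 7.29×10⁻⁵ × sin 57° = 1.22×10⁻⁴ s⁻¹
Pressure gradient: |∂P/∂n| = 1200 Pa / 122000 m = 9.84×10⁻³ Pa/m
Geostrophic balance (pressure-gradient force = Coriolis force):
V_g = (1/(fρ)) |∂P/∂n| = 9.84×10⁻³ / (1.22×10⁻⁴ × 1.07) = 75.2 m/s
Converting: 75.2 m/s × 3.6 = 271 km/h

271 km/h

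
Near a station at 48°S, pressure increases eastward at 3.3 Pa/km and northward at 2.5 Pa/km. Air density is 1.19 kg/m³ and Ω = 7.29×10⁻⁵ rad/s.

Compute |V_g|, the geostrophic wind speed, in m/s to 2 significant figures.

32 m/s

Coriolis parameter at 48°S:
f = 2Ω sin φ = 2 × 7.29×10⁻⁵ × sin 48° = 1.08×10⁻⁴ s⁻¹
In the Southern Hemisphere f is negative: f = −1.08×10⁻⁴ s⁻¹.
Component geostrophic relations (x east, y north):
u_g = −(1/(fρ)) ∂P/∂y,  v_g = (1/(fρ)) ∂P/∂x
u_g = −(2.5×10⁻³)/(−1.08×10⁻⁴ × 1.19) = 19.4 m/s;  v_g = (3.3×10⁻³)/(−1.08×10⁻⁴ × 1.19) = −25.6 m/s
|V_g| = √(u_g² + v_g²) = 32.1 m/s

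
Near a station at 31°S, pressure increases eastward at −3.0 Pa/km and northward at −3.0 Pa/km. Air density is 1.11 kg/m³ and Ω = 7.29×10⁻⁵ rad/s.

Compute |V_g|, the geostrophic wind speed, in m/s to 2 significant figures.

Coriolis parameter at 31°S:
f = 2Ω sin φ = 2 × 7.29×10⁻⁵ × sin 31° = 7.51×10⁻⁵ s⁻¹
In the Southern Hemisphere f is negative: f = −7.51×10⁻⁵ s⁻¹.
Component geostrophic relations (x east, y north):
u_g = −(1/(fρ)) ∂P/∂y,  v_g = (1/(fρ)) ∂P/∂x
u_g = −(−3.0×10⁻³)/(−7.51×10⁻⁵ × 1.11) = −36.0 m/s;  v_g = (−3.0×10⁻³)/(−7.51×10⁻⁵ × 1.11) = 36.0 m/s
|V_g| = √(u_g² + v_g²) = 50.9 m/s

51 m/s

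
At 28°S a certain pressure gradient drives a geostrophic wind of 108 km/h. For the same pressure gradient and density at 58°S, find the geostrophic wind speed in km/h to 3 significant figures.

59.8 km/h

With the same pressure gradient and density, V_g ∝ 1/f ∝ 1/sin φ.
V₂ = V₁ · sin φ₁ / sin φ₂ = 108 × sin 28° / sin 58°
V₂ = 108 × 0.4695/0.8480 = 59.8 km/h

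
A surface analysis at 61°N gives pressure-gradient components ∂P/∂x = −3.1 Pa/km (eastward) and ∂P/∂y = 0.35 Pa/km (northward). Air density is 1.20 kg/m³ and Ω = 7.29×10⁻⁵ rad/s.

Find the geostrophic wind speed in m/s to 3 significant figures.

20.4 m/s

Coriolis parameter at 61°N:
f = 2Ω sin φ = 2 × 7.29×10⁻⁵ × sin 61° = 1.28×10⁻⁴ s⁻¹
Component geostrophic relations (x east, y north):
u_g = −(1/(fρ)) ∂P/∂y,  v_g = (1/(fρ)) ∂P/∂x
u_g = −(0.35×10⁻³)/(1.28×10⁻⁴ × 1.20) = −2.29 m/s;  v_g = (−3.1×10⁻³)/(1.28×10⁻⁴ × 1.20) = −20.3 m/s
|V_g| = √(u_g² + v_g²) = 20.4 m/s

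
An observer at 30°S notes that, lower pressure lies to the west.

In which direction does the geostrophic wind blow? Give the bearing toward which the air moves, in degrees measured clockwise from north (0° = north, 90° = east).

180°

The pressure-gradient force points toward the west (bearing 270°).
Geostrophic balance: in the Southern Hemisphere the Coriolis force deflects motion to the left, so the geostrophic wind blows 90° to the left of the pressure-gradient force (low pressure on the right).
Rotating 270° by 90° counterclockwise gives 180° — the wind blows toward the south.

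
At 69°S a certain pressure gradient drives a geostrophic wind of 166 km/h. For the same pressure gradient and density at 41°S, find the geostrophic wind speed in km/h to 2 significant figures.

With the same pressure gradient and density, V_g ∝ 1/f ∝ 1/sin φ.
V₂ = V₁ · sin φ₁ / sin φ₂ = 166 × sin 69° / sin 41°
V₂ = 166 × 0.9336/0.6561 = 240 km/h

240 km/h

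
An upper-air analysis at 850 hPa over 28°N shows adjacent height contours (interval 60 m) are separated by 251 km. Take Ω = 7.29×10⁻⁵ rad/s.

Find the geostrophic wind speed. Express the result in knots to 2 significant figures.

67 knots

Coriolis parameter at 28°N:
f = 2Ω sin φ = 2 × 7.29×10⁻⁵ × sin 28° = 6.84×10⁻⁵ s⁻¹
Height gradient: |∂Z/∂n| = 60 m / 251000 m = 2.39×10⁻⁴
On a pressure surface, geostrophic balance gives V_g = (g/f)|∂Z/∂n|:
V_g = 9.81 × 2.39×10⁻⁴ / 6.84×10⁻⁵ = 34.3 m/s
Converting: 34.3 m/s × 1.944 = 67 knots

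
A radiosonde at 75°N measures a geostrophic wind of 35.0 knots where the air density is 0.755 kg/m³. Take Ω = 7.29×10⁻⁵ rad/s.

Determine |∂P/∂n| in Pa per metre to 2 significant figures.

Coriolis parameter at 75°N:
f = 2Ω sin φ = 2 × 7.29×10⁻⁵ × sin 75° = 1.41×10⁻⁴ s⁻¹
Wind speed in SI: 35.0 knots = 18.0 m/s
Geostrophic balance rearranged: |∂P/∂n| = f ρ V_g
|∂P/∂n| = 1.41×10⁻⁴ × 0.755 × 18.0 = 1.91×10⁻³ Pa/m

1.9×10⁻³ Pa/m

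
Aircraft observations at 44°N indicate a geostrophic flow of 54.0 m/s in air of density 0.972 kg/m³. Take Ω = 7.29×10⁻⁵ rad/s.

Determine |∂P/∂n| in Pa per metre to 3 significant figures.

Coriolis parameter at 44°N:
f = 2Ω sin φ = 2 × 7.29×10⁻⁵ × sin 44° = 1.01×10⁻⁴ s⁻¹
Geostrophic balance rearranged: |∂P/∂n| = f ρ V_g
|∂P/∂n| = 1.01×10⁻⁴ × 0.972 × 54.0 = 5.32×10⁻³ Pa/m

5.32×10⁻³ Pa/m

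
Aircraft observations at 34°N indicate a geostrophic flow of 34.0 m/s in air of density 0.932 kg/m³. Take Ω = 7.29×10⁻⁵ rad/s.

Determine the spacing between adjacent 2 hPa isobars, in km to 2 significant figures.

Coriolis parameter at 34°N:
f = 2Ω sin φ = 2 × 7.29×10⁻⁵ × sin 34° = 8.15×10⁻⁵ s⁻¹
Geostrophic balance rearranged: |∂P/∂n| = f ρ V_g
|∂P/∂n| = 8.15×10⁻⁵ × 0.932 × 34.0 = 2.58×10⁻³ Pa/m
Isobar spacing: Δn = ΔP/|∂P/∂n| = 200 Pa / 2.58×10⁻³ Pa/m = 77413 m ≈ 77 km

77 km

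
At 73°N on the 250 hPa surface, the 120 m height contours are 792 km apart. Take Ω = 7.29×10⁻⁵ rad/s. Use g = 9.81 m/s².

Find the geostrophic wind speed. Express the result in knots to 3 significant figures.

Coriolis parameter at 73°N:
f = 2Ω sin φ = 2 × 7.29×10⁻⁵ × sin 73° = 1.39×10⁻⁴ s⁻¹
Height gradient: |∂Z/∂n| = 120 m / 792000 m = 1.52×10⁻⁴
On a pressure surface, geostrophic balance gives V_g = (g/f)|∂Z/∂n|:
V_g = 9.81 × 1.52×10⁻⁴ / 1.39×10⁻⁴ = 10.7 m/s
Converting: 10.7 m/s × 1.944 = 20.7 knots

20.7 knots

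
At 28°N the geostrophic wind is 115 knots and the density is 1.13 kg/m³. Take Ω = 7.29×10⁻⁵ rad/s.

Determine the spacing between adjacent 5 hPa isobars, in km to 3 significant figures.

109 km

Coriolis parameter at 28°N:
f = 2Ω sin φ = 2 × 7.29×10⁻⁵ × sin 28° = 6.84×10⁻⁵ s⁻¹
Wind speed in SI: 115 knots = 59.2 m/s
Geostrophic balance rearranged: |∂P/∂n| = f ρ V_g
|∂P/∂n| = 6.84×10⁻⁵ × 1.13 × 59.2 = 4.58×10⁻³ Pa/m
Isobar spacing: Δn = ΔP/|∂P/∂n| = 500 Pa / 4.58×10⁻³ Pa/m = 109267 m ≈ 109 km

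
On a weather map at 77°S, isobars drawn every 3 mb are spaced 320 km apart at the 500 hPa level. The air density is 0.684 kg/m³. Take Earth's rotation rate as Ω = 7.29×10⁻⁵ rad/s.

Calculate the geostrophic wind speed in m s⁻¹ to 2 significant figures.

9.6 m s⁻¹

Coriolis parameter at 77°S:
f = 2Ω sin φ = 2 × 7.29×10⁻⁵ × sin 77° = 1.42×10⁻⁴ s⁻¹
Pressure gradient: |∂P/∂n| = 300 Pa / 320000 m = 9.38×10⁻⁴ Pa/m
Geostrophic balance (pressure-gradient force = Coriolis force):
V_g = (1/(fρ)) |∂P/∂n| = 9.38×10⁻⁴ / (1.42×10⁻⁴ × 0.684) = 9.65 m/s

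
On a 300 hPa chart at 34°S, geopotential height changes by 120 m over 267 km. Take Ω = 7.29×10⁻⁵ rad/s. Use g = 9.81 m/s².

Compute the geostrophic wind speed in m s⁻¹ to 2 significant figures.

Coriolis parameter at 34°S:
f = 2Ω sin φ = 2 × 7.29×10⁻⁵ × sin 34° = 8.15×10⁻⁵ s⁻¹
Height gradient: |∂Z/∂n| = 120 m / 267000 m = 4.49×10⁻⁴
On a pressure surface, geostrophic balance gives V_g = (g/f)|∂Z/∂n|:
V_g = 9.81 × 4.49×10⁻⁴ / 8.15×10⁻⁵ = 54.1 m/s

54 m s⁻¹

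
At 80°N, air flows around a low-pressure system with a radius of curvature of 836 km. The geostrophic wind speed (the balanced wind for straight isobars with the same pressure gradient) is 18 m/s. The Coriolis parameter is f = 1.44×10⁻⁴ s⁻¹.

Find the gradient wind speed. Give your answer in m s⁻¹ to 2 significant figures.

Around a low, centrifugal force acts outward with Coriolis, so pressure-gradient force balances both:
(1/ρ)|∂P/∂n| = fV + V²/R  →  V² + fR·V − fR·V_g = 0
With fR = 1.44×10⁻⁴ × 836×10³ m = 120 m/s:
V = [−fR + √((fR)² + 4 fR V_g)]/2 = [−120 + √(120² + 4×120×18)]/2 = 15.9 m/s
Subgeostrophic (V < V_g = 18 m/s), as expected around a low.

16 m s⁻¹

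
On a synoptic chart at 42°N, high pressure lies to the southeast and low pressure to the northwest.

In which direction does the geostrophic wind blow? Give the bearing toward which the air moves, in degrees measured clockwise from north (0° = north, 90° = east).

The pressure-gradient force points toward the northwest (bearing 315°).
Geostrophic balance: in the Northern Hemisphere the Coriolis force deflects motion to the right, so the geostrophic wind blows 90° to the right of the pressure-gradient force (low pressure on the left).
Rotating 315° by 90° clockwise gives 045° — the wind blows toward the northeast.

045°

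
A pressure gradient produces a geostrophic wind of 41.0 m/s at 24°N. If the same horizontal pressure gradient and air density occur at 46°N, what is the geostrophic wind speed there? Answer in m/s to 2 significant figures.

With the same pressure gradient and density, V_g ∝ 1/f ∝ 1/sin φ.
V₂ = V₁ · sin φ₁ / sin φ₂ = 41.0 × sin 24° / sin 46°
V₂ = 41.0 × 0.4067/0.7193 = 23 m/s

23 m/s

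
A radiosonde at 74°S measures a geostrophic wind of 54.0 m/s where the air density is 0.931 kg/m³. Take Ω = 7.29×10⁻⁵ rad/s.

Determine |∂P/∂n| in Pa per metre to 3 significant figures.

7.05×10⁻³ Pa/m

Coriolis parameter at 74°S:
f = 2Ω sin φ = 2 × 7.29×10⁻⁵ × sin 74° = 1.40×10⁻⁴ s⁻¹
Geostrophic balance rearranged: |∂P/∂n| = f ρ V_g
|∂P/∂n| = 1.40×10⁻⁴ × 0.931 × 54.0 = 7.05×10⁻³ Pa/m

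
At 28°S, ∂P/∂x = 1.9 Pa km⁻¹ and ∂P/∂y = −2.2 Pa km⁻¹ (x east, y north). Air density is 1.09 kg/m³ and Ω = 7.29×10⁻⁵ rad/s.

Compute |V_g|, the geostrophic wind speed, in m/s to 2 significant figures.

Coriolis parameter at 28°S:
f = 2Ω sin φ = 2 × 7.29×10⁻⁵ × sin 28° = 6.84×10⁻⁵ s⁻¹
In the Southern Hemisphere f is negative: f = −6.84×10⁻⁵ s⁻¹.
Component geostrophic relations (x east, y north):
u_g = −(1/(fρ)) ∂P/∂y,  v_g = (1/(fρ)) ∂P/∂x
u_g = −(−2.2×10⁻³)/(−6.84×10⁻⁵ × 1.09) = −29.5 m/s;  v_g = (1.9×10⁻³)/(−6.84×10⁻⁵ × 1.09) = −25.5 m/s
|V_g| = √(u_g² + v_g²) = 39.0 m/s

39 m/s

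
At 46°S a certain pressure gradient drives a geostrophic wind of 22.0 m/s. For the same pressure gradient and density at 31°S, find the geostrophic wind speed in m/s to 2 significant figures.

With the same pressure gradient and density, V_g ∝ 1/f ∝ 1/sin φ.
V₂ = V₁ · sin φ₁ / sin φ₂ = 22.0 × sin 46° / sin 31°
V₂ = 22.0 × 0.7193/0.5150 = 31 m/s

31 m/s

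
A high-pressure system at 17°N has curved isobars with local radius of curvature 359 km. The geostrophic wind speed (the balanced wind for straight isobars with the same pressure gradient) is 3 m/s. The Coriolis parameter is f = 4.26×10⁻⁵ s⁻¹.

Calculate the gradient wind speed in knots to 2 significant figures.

Around a high, pressure-gradient force acts outward with centrifugal, so Coriolis balances both:
fV = (1/ρ)|∂P/∂n| + V²/R  →  V² − fR·V + fR·V_g = 0
With fR = 4.26×10⁻⁵ × 359×10³ m = 15.3 m/s:
V = [fR − √((fR)² − 4 fR V_g)]/2 = [15.3 − √(15.3² − 4×15.3×3)]/2 = 4.1 m/s
Supergeostrophic (V > V_g = 3 m/s), as expected around a high.
Converting: 4.1 m/s × 1.944 = 8.0 knots

8.0 knots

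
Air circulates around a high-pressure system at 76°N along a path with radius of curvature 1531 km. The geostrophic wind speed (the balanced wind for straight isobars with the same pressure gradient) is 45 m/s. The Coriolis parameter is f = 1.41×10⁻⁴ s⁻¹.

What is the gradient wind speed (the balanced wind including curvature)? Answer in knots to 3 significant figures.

124 knots

Around a high, pressure-gradient force acts outward with centrifugal, so Coriolis balances both:
fV = (1/ρ)|∂P/∂n| + V²/R  →  V² − fR·V + fR·V_g = 0
With fR = 1.41×10⁻⁴ × 1531×10³ m = 216 m/s:
V = [fR − √((fR)² − 4 fR V_g)]/2 = [216 − √(216² − 4×216×45)]/2 = 63.9 m/s
Supergeostrophic (V > V_g = 45 m/s), as expected around a high.
Converting: 63.9 m/s × 1.944 = 124 knots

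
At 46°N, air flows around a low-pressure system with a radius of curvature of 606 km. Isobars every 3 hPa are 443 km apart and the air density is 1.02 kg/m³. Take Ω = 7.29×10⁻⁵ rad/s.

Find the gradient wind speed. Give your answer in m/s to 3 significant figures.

5.80 m/s

Coriolis parameter at 46°N:
f = 2Ω sin φ = 2 × 7.29×10⁻⁵ × sin 46° = 1.05×10⁻⁴ s⁻¹
Pressure gradient: |∂P/∂n| = 300 Pa / 443000 m = 6.77×10⁻⁴ Pa/m
Geostrophic speed: V_g = |∂P/∂n|/(fρ) = 6.77×10⁻⁴/(1.05×10⁻⁴ × 1.02) = 6.33 m/s
Around a low, centrifugal force acts outward with Coriolis, so pressure-gradient force balances both:
(1/ρ)|∂P/∂n| = fV + V²/R  →  V² + fR·V − fR·V_g = 0
With fR = 1.05×10⁻⁴ × 606×10³ m = 63.6 m/s:
V = [−fR + √((fR)² + 4 fR V_g)]/2 = [−63.6 + √(63.6² + 4×63.6×6.33)]/2 = 5.8 m/s
Subgeostrophic (V < V_g = 6.33 m/s), as expected around a low.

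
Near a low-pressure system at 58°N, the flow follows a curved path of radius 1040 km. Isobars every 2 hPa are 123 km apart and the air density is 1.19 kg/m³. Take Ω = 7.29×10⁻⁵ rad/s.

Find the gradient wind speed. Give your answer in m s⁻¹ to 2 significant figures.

10 m s⁻¹

Coriolis parameter at 58°N:
f = 2Ω sin φ = 2 × 7.29×10⁻⁵ × sin 58° = 1.24×10⁻⁴ s⁻¹
Pressure gradient: |∂P/∂n| = 200 Pa / 123000 m = 1.63×10⁻³ Pa/m
Geostrophic speed: V_g = |∂P/∂n|/(fρ) = 1.63×10⁻³/(1.24×10⁻⁴ × 1.19) = 11.1 m/s
Around a low, centrifugal force acts outward with Coriolis, so pressure-gradient force balances both:
(1/ρ)|∂P/∂n| = fV + V²/R  →  V² + fR·V − fR·V_g = 0
With fR = 1.24×10⁻⁴ × 1040×10³ m = 129 m/s:
V = [−fR + √((fR)² + 4 fR V_g)]/2 = [−129 + √(129² + 4×129×11.1)]/2 = 10.2 m/s
Subgeostrophic (V < V_g = 11.1 m/s), as expected around a low.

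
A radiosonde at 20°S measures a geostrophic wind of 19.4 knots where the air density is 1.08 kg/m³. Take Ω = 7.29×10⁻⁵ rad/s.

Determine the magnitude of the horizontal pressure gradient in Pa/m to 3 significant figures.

5.37×10⁻⁴ Pa/m

Coriolis parameter at 20°S:
f = 2Ω sin φ = 2 × 7.29×10⁻⁵ × sin 20° = 4.99×10⁻⁵ s⁻¹
Wind speed in SI: 19.4 knots = 9.98 m/s
Geostrophic balance rearranged: |∂P/∂n| = f ρ V_g
|∂P/∂n| = 4.99×10⁻⁵ × 1.08 × 9.98 = 5.37×10⁻⁴ Pa/m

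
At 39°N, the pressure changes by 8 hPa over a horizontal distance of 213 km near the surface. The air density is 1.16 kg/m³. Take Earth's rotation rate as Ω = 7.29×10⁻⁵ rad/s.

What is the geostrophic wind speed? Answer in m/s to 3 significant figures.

35.3 m/s

Coriolis parameter at 39°N:
f = 2Ω sin φ = 2 × 7.29×10⁻⁵ × sin 39° = 9.18×10⁻⁵ s⁻¹
Pressure gradient: |∂P/∂n| = 800 Pa / 213000 m = 3.76×10⁻³ Pa/m
Geostrophic balance (pressure-gradient force = Coriolis force):
V_g = (1/(fρ)) |∂P/∂n| = 3.76×10⁻³ / (9.18×10⁻⁵ × 1.16) = 35.3 m/s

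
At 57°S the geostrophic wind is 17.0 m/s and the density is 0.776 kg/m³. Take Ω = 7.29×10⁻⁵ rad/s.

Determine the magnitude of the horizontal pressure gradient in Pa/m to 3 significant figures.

Coriolis parameter at 57°S:
f = 2Ω sin φ = 2 × 7.29×10⁻⁵ × sin 57° = 1.22×10⁻⁴ s⁻¹
Geostrophic balance rearranged: |∂P/∂n| = f ρ V_g
|∂P/∂n| = 1.22×10⁻⁴ × 0.776 × 17.0 = 1.61×10⁻³ Pa/m

1.61×10⁻³ Pa/m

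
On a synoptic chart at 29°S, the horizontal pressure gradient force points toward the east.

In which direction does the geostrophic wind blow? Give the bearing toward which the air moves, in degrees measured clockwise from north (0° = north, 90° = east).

The pressure-gradient force points toward the east (bearing 090°).
Geostrophic balance: in the Southern Hemisphere the Coriolis force deflects motion to the left, so the geostrophic wind blows 90° to the left of the pressure-gradient force (low pressure on the right).
Rotating 090° by 90° counterclockwise gives 000° — the wind blows toward the north.

000°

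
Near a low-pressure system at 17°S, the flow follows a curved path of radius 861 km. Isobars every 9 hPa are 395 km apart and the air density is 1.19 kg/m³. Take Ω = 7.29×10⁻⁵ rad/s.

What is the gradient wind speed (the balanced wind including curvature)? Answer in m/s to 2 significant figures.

Coriolis parameter at 17°S:
f = 2Ω sin φ = 2 × 7.29×10⁻⁵ × sin 17° = 4.26×10⁻⁵ s⁻¹
Pressure gradient: |∂P/∂n| = 900 Pa / 395000 m = 2.28×10⁻³ Pa/m
Geostrophic speed: V_g = |∂P/∂n|/(fρ) = 2.28×10⁻³/(4.26×10⁻⁵ × 1.19) = 44.9 m/s
Around a low, centrifugal force acts outward with Coriolis, so pressure-gradient force balances both:
(1/ρ)|∂P/∂n| = fV + V²/R  →  V² + fR·V − fR·V_g = 0
With fR = 4.26×10⁻⁵ × 861×10³ m = 36.7 m/s:
V = [−fR + √((fR)² + 4 fR V_g)]/2 = [−36.7 + √(36.7² + 4×36.7×44.9)]/2 = 26.2 m/s
Subgeostrophic (V < V_g = 44.9 m/s), as expected around a low.

26 m/s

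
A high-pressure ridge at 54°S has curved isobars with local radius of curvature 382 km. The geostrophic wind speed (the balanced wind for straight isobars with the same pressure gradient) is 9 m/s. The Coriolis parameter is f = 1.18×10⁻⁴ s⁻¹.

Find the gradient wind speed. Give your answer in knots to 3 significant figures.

Around a high, pressure-gradient force acts outward with centrifugal, so Coriolis balances both:
fV = (1/ρ)|∂P/∂n| + V²/R  →  V² − fR·V + fR·V_g = 0
With fR = 1.18×10⁻⁴ × 382×10³ m = 45.1 m/s:
V = [fR − √((fR)² − 4 fR V_g)]/2 = [45.1 − √(45.1² − 4×45.1×9)]/2 = 12.4 m/s
Supergeostrophic (V > V_g = 9 m/s), as expected around a high.
Converting: 12.4 m/s × 1.944 = 24.2 knots

24.2 knots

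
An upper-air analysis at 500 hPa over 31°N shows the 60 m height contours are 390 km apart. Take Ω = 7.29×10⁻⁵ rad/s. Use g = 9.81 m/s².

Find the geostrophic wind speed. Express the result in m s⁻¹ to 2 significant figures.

Coriolis parameter at 31°N:
f = 2Ω sin φ = 2 × 7.29×10⁻⁵ × sin 31° = 7.51×10⁻⁵ s⁻¹
Height gradient: |∂Z/∂n| = 60 m / 390000 m = 1.54×10⁻⁴
On a pressure surface, geostrophic balance gives V_g = (g/f)|∂Z/∂n|:
V_g = 9.81 × 1.54×10⁻⁴ / 7.51×10⁻⁵ = 20.1 m/s

20 m s⁻¹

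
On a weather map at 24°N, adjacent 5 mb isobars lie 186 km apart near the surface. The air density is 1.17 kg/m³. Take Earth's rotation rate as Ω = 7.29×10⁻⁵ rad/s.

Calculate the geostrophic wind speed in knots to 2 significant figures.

75 knots

Coriolis parameter at 24°N:
f = 2Ω sin φ = 2 × 7.29×10⁻⁵ × sin 24° = 5.93×10⁻⁵ s⁻¹
Pressure gradient: |∂P/∂n| = 500 Pa / 186000 m = 2.69×10⁻³ Pa/m
Geostrophic balance (pressure-gradient force = Coriolis force):
V_g = (1/(fρ)) |∂P/∂n| = 2.69×10⁻³ / (5.93×10⁻⁵ × 1.17) = 38.7 m/s
Converting: 38.7 m/s × 1.944 = 75 knots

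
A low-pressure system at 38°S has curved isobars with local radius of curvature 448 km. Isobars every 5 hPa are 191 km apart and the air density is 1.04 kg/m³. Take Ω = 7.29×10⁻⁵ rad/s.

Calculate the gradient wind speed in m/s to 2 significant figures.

19 m/s

Coriolis parameter at 38°S:
f = 2Ω sin φ = 2 × 7.29×10⁻⁵ × sin 38° = 8.98×10⁻⁵ s⁻¹
Pressure gradient: |∂P/∂n| = 500 Pa / 191000 m = 2.62×10⁻³ Pa/m
Geostrophic speed: V_g = |∂P/∂n|/(fρ) = 2.62×10⁻³/(8.98×10⁻⁵ × 1.04) = 28.0 m/s
Around a low, centrifugal force acts outward with Coriolis, so pressure-gradient force balances both:
(1/ρ)|∂P/∂n| = fV + V²/R  →  V² + fR·V − fR·V_g = 0
With fR = 8.98×10⁻⁵ × 448×10³ m = 40.2 m/s:
V = [−fR + √((fR)² + 4 fR V_g)]/2 = [−40.2 + √(40.2² + 4×40.2×28)]/2 = 19 m/s
Subgeostrophic (V < V_g = 28 m/s), as expected around a low.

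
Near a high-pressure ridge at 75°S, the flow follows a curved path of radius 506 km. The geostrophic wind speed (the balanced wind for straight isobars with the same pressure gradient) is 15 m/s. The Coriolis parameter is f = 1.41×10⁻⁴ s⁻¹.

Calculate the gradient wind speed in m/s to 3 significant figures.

Around a high, pressure-gradient force acts outward with centrifugal, so Coriolis balances both:
fV = (1/ρ)|∂P/∂n| + V²/R  →  V² − fR·V + fR·V_g = 0
With fR = 1.41×10⁻⁴ × 506×10³ m = 71.3 m/s:
V = [fR − √((fR)² − 4 fR V_g)]/2 = [71.3 − √(71.3² − 4×71.3×15)]/2 = 21.4 m/s
Supergeostrophic (V > V_g = 15 m/s), as expected around a high.

21.4 m/s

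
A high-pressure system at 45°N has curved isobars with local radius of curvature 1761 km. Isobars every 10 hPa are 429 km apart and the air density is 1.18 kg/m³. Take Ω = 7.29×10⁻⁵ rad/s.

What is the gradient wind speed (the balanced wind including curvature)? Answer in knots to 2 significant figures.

42 knots

Coriolis parameter at 45°N:
f = 2Ω sin φ = 2 × 7.29×10⁻⁵ × sin 45° = 1.03×10⁻⁴ s⁻¹
Pressure gradient: |∂P/∂n| = 1000 Pa / 429000 m = 2.33×10⁻³ Pa/m
Geostrophic speed: V_g = |∂P/∂n|/(fρ) = 2.33×10⁻³/(1.03×10⁻⁴ × 1.18) = 19.2 m/s
Around a high, pressure-gradient force acts outward with centrifugal, so Coriolis balances both:
fV = (1/ρ)|∂P/∂n| + V²/R  →  V² − fR·V + fR·V_g = 0
With fR = 1.03×10⁻⁴ × 1761×10³ m = 182 m/s:
V = [fR − √((fR)² − 4 fR V_g)]/2 = [182 − √(182² − 4×182×19.2)]/2 = 21.8 m/s
Supergeostrophic (V > V_g = 19.2 m/s), as expected around a high.
Converting: 21.8 m/s × 1.944 = 42 knots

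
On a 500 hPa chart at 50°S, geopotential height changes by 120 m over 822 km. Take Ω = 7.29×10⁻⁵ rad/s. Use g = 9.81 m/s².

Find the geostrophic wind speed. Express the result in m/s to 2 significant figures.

13 m/s

Coriolis parameter at 50°S:
f = 2Ω sin φ = 2 × 7.29×10⁻⁵ × sin 50° = 1.12×10⁻⁴ s⁻¹
Height gradient: |∂Z/∂n| = 120 m / 822000 m = 1.46×10⁻⁴
On a pressure surface, geostrophic balance gives V_g = (g/f)|∂Z/∂n|:
V_g = 9.81 × 1.46×10⁻⁴ / 1.12×10⁻⁴ = 12.8 m/s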